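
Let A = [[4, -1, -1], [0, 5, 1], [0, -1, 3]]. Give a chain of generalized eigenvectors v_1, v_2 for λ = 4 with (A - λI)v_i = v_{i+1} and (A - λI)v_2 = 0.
v_1 = [[-1, 2, -1]]^T, v_2 = [[-1, 1, -1]]^T

We seek v_1 ∈ ker((A - 4I)^2) \ ker(A - 4I), then set v_{i+1} = (A - 4I) v_i.

One such chain is v_1 = [[-1, 2, -1]]^T, v_2 = [[-1, 1, -1]]^T. Check: (A - 4I) v_2 = [[0, 0, 0]]^T = 0.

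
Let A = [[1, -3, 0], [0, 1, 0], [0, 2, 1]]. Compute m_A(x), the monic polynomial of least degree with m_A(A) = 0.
m_A(x) = (x - 1)^2

The characteristic polynomial factors as (x - 1)^3. The minimal polynomial is ∏(x - λ)^{k_λ} where k_λ is the size of the largest Jordan block at λ.

For λ = 1: rank(A - I) = 1, and the largest Jordan block has size 2 (the smallest k with rank((A - I)^k) = rank((A - I)^(k+1))).

So m_A(x) = (x - 1)^2.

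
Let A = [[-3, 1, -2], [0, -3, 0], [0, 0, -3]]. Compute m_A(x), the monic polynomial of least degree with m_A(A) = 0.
m_A(x) = (x + 3)^2

The characteristic polynomial factors as (x + 3)^3. The minimal polynomial is ∏(x - λ)^{k_λ} where k_λ is the size of the largest Jordan block at λ.

For λ = -3: rank(A + 3I) = 1, and the largest Jordan block has size 2 (the smallest k with rank((A + 3I)^k) = rank((A + 3I)^(k+1))).

So m_A(x) = (x + 3)^2.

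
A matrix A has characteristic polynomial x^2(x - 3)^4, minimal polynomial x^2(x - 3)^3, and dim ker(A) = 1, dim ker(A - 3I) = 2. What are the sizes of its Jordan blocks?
Jordan blocks: (0, 2), (3, 3), (3, 1)

λ = 0: algebraic multiplicity 2 (exponent in χ_A), largest block size 2 (exponent in m_A), 1 block (geometric multiplicity). This forces block sizes [2].
λ = 3: algebraic multiplicity 4 (exponent in χ_A), largest block size 3 (exponent in m_A), 2 blocks (geometric multiplicity). These force block sizes [3, 1].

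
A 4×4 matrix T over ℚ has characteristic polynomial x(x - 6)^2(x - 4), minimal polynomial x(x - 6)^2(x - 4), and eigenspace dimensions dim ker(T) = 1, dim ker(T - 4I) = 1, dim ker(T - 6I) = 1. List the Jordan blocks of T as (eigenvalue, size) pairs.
Jordan blocks: (0, 1), (4, 1), (6, 2)

λ = 0: algebraic multiplicity 1 (exponent in χ_T), largest block size 1 (exponent in m_T), 1 block (geometric multiplicity). This forces block sizes [1].
λ = 4: algebraic multiplicity 1 (exponent in χ_T), largest block size 1 (exponent in m_T), 1 block (geometric multiplicity). This forces block sizes [1].
λ = 6: algebraic multiplicity 2 (exponent in χ_T), largest block size 2 (exponent in m_T), 1 block (geometric multiplicity). This forces block sizes [2].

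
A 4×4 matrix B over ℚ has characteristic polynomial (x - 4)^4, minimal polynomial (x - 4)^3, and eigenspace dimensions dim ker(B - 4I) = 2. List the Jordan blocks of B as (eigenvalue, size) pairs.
Jordan blocks: (4, 3), (4, 1)

λ = 4: algebraic multiplicity 4 (exponent in χ_B), largest block size 3 (exponent in m_B), 2 blocks (geometric multiplicity). These force block sizes [3, 1].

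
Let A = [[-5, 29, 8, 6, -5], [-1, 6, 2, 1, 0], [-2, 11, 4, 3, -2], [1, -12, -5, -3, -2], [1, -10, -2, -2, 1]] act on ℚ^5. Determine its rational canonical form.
The invariant factors of A (the non-unit diagonal entries of the Smith normal form of xI - A over ℚ[x]) are (x - 1)^4(x + 1), each dividing the next. The characteristic polynomial is their product, (x - 1)^4(x + 1).

The rational canonical form is the block-diagonal matrix of companion matrices C(f_i):
R = [[0, 0, 0, 0, -1], [1, 0, 0, 0, 3], [0, 1, 0, 0, -2], [0, 0, 1, 0, -2], [0, 0, 0, 1, 3]].

R = [[0, 0, 0, 0, -1], [1, 0, 0, 0, 3], [0, 1, 0, 0, -2], [0, 0, 1, 0, -2], [0, 0, 0, 1, 3]]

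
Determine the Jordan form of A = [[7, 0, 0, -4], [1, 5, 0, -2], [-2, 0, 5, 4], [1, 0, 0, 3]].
J = [[5, 1, 0, 0], [0, 5, 0, 0], [0, 0, 5, 0], [0, 0, 0, 5]]

The characteristic polynomial is det(xI - A) = (x - 5)^4, so the eigenvalues are 5 (algebraic multiplicity 4).

For λ = 5: rank(A - 5I) = 1, rank((A - 5I)^2) = 0. The eigenspace has dimension 4 - 1 = 3, so there are 3 Jordan blocks; the rank sequence gives block sizes [2, 1, 1].

Assembling the blocks gives the Jordan form J above.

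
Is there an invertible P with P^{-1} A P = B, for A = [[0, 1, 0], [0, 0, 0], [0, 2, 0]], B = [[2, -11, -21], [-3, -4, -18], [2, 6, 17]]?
No.

trace(A) = 0 but trace(B) = 15. The trace is a similarity invariant, so A and B are not similar.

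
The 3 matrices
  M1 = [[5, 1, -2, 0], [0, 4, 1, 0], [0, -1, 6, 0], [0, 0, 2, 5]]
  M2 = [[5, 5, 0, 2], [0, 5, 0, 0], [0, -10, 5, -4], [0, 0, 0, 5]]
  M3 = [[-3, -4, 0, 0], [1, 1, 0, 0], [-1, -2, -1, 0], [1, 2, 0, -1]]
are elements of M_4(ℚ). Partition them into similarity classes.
Characteristic polynomials: χ_{M1} = (x - 5)^4, χ_{M2} = (x - 5)^4, χ_{M3} = (x + 1)^4.

{M1}: invariant factors x - 5, (x - 5)^3.

{M2}: invariant factors x - 5, x - 5, (x - 5)^2.

{M3}: invariant factors x + 1, x + 1, (x + 1)^2.

Matrices are similar if and only if their invariant-factor lists agree; the partition into similarity classes is {M1}, {M2}, {M3}.

3 classes: {M1}, {M2}, {M3}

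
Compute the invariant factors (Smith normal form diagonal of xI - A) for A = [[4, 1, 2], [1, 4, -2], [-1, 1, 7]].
x - 5, (x - 5)^2

The Jordan structure of A has elementary divisors (x - 5)^2, (x - 5). Arranging the block sizes at each eigenvalue in decreasing order and taking row products gives the invariant factors.

Invariant factors (smallest first, each dividing the next): x - 5, (x - 5)^2.

Check: the last factor (x - 5)^2 is the minimal polynomial, and the product (x - 5)^3 is the characteristic polynomial.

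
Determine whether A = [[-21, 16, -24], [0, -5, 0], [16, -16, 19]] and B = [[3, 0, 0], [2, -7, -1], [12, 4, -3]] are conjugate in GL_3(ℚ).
Both have characteristic polynomial (x - 3)(x + 5)^2, but the minimal polynomial of A is (x - 3)(x + 5) while the minimal polynomial of B is (x - 3)(x + 5)^2. The minimal polynomial is a similarity invariant, so A and B are not similar.

No.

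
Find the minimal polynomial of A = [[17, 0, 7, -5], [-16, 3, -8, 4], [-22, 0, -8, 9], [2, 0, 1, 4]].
m_A(x) = (x - 5)^2(x - 3)

The characteristic polynomial factors as (x - 5)^2(x - 3)^2. The minimal polynomial is ∏(x - λ)^{k_λ} where k_λ is the size of the largest Jordan block at λ.

For λ = 3: rank(A - 3I) = 2, and the largest Jordan block has size 1 (the smallest k with rank((A - 3I)^k) = rank((A - 3I)^(k+1))).
For λ = 5: rank(A - 5I) = 3, and the largest Jordan block has size 2 (the smallest k with rank((A - 5I)^k) = rank((A - 5I)^(k+1))).

So m_A(x) = (x - 5)^2(x - 3).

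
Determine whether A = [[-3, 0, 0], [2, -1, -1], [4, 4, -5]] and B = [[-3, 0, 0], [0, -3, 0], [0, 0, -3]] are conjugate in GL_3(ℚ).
No.

Both have characteristic polynomial (x + 3)^3, but the minimal polynomial of A is (x + 3)^2 while the minimal polynomial of B is x + 3. The minimal polynomial is a similarity invariant, so A and B are not similar.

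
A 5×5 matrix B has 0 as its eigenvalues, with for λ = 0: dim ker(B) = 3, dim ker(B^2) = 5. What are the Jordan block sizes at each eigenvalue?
Jordan blocks: (0, 2), (0, 2), (0, 1)

λ = 0: successive nullity increments [3, 2] count blocks of size ≥ k; block sizes are [2, 2, 1].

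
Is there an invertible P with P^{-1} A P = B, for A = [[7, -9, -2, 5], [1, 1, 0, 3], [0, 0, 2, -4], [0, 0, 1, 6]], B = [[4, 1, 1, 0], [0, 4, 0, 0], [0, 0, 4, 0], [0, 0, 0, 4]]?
No.

Both have characteristic polynomial (x - 4)^4, but the minimal polynomial of A is (x - 4)^3 while the minimal polynomial of B is (x - 4)^2. The minimal polynomial is a similarity invariant, so A and B are not similar.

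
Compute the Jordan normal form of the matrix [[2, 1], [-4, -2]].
J = [[0, 1], [0, 0]]

The characteristic polynomial is det(xI - A) = x^2, so the eigenvalues are 0 (algebraic multiplicity 2).

For λ = 0: rank(A) = 1, rank(A^2) = 0. The eigenspace has dimension 2 - 1 = 1, so there is 1 Jordan block; the rank sequence gives block sizes [2].

Assembling the blocks gives the Jordan form J above.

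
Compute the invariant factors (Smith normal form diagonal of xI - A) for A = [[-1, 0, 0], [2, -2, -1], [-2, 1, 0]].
The Jordan structure of A has elementary divisors (x + 1)^2, (x + 1). Arranging the block sizes at each eigenvalue in decreasing order and taking row products gives the invariant factors.

Invariant factors (smallest first, each dividing the next): x + 1, (x + 1)^2.

Check: the last factor (x + 1)^2 is the minimal polynomial, and the product (x + 1)^3 is the characteristic polynomial.

x + 1, (x + 1)^2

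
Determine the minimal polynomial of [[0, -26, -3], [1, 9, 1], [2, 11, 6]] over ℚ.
m_A(x) = (x - 5)^3

The characteristic polynomial factors as (x - 5)^3. The minimal polynomial is ∏(x - λ)^{k_λ} where k_λ is the size of the largest Jordan block at λ.

For λ = 5: rank(A - 5I) = 2, and the largest Jordan block has size 3 (the smallest k with rank((A - 5I)^k) = rank((A - 5I)^(k+1))).

So m_A(x) = (x - 5)^3.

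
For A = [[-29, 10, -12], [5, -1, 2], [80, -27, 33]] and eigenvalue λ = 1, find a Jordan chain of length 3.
v_1 = [[1, -3, -5]]^T, v_2 = [[0, 1, 1]]^T, v_3 = [[-2, 0, 5]]^T

We seek v_1 ∈ ker((A - I)^3) \ ker((A - I)^2), then set v_{i+1} = (A - I) v_i.

One such chain is v_1 = [[1, -3, -5]]^T, v_2 = [[0, 1, 1]]^T, v_3 = [[-2, 0, 5]]^T. Check: (A - I) v_3 = [[0, 0, 0]]^T = 0.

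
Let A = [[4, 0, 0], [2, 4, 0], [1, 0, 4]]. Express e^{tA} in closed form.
A has Jordan form J = [[4, 1, 0], [0, 4, 0], [0, 0, 4]] with A = PJP^{-1}, so e^{tA} = P e^{tJ} P^{-1}.

For a Jordan block J_k(λ), e^{tJ_k(λ)} = e^{λt} · (I + tN + t^2 N^2/2! + ... + t^{k-1} N^{k-1}/(k-1)!) where N is the nilpotent superdiagonal part.

Assembling the blocks and conjugating back gives the entries of e^{tA} as shown above.

e^{tA} = [[e^{4*t}, 0, 0], [2*t*e^{4*t}, e^{4*t}, 0], [t*e^{4*t}, 0, e^{4*t}]]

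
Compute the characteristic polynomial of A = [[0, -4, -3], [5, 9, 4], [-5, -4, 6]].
xI - A = [[x, 4, 3], [-5, x - 9, -4], [5, 4, x - 6]].

Expanding det(xI - A) along the first row:
det(xI - A) = + (x)·det([[x - 9, -4], [4, x - 6]]) - (4)·det([[-5, -4], [5, x - 6]]) + (3)·det([[-5, x - 9], [5, 4]]).

Evaluating gives χ_A(x) = x^3 - 15x^2 + 75x - 125 = (x - 5)^3.

χ_A(x) = (x - 5)^3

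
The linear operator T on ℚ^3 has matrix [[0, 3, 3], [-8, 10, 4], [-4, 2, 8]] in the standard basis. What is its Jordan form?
J = [[6, 1, 0], [0, 6, 0], [0, 0, 6]]

The characteristic polynomial is det(xI - A) = (x - 6)^3, so the eigenvalues are 6 (algebraic multiplicity 3).

For λ = 6: rank(A - 6I) = 1, rank((A - 6I)^2) = 0. The eigenspace has dimension 3 - 1 = 2, so there are 2 Jordan blocks; the rank sequence gives block sizes [2, 1].

Assembling the blocks gives the Jordan form J above.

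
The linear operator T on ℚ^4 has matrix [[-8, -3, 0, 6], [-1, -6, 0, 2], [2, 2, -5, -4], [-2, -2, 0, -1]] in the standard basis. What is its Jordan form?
The characteristic polynomial is det(xI - A) = (x + 5)^4, so the eigenvalues are -5 (algebraic multiplicity 4).

For λ = -5: rank(A + 5I) = 1, rank((A + 5I)^2) = 0. The eigenspace has dimension 4 - 1 = 3, so there are 3 Jordan blocks; the rank sequence gives block sizes [2, 1, 1].

Assembling the blocks gives the Jordan form J above.

J = [[-5, 1, 0, 0], [0, -5, 0, 0], [0, 0, -5, 0], [0, 0, 0, -5]]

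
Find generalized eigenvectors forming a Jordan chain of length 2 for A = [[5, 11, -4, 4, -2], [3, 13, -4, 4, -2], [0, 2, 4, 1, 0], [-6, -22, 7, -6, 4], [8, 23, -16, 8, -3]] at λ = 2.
We seek v_1 ∈ ker((A - 2I)^2) \ ker(A - 2I), then set v_{i+1} = (A - 2I) v_i.

One such chain is v_1 = [[0, 1, 0, -2, 2]]^T, v_2 = [[-1, -1, 0, 2, -3]]^T. Check: (A - 2I) v_2 = [[0, 0, 0, 0, 0]]^T = 0.

v_1 = [[0, 1, 0, -2, 2]]^T, v_2 = [[-1, -1, 0, 2, -3]]^T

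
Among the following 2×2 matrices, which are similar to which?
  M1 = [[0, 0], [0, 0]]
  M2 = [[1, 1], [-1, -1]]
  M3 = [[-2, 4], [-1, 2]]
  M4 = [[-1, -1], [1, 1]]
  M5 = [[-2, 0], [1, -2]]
3 classes: {M1}, {M2, M3, M4}, {M5}

Characteristic polynomials: χ_{M1} = x^2, χ_{M2} = x^2, χ_{M3} = x^2, χ_{M4} = x^2, χ_{M5} = (x + 2)^2.

{M1}: invariant factors x, x.

{M2, M3, M4}: invariant factors x^2.

{M5}: invariant factors (x + 2)^2.

Matrices are similar if and only if their invariant-factor lists agree; the partition into similarity classes is {M1}, {M2, M3, M4}, {M5}.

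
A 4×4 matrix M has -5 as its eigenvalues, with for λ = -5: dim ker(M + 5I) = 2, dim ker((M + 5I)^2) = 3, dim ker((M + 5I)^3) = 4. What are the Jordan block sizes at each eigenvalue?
Jordan blocks: (-5, 3), (-5, 1)

λ = -5: successive nullity increments [2, 1, 1] count blocks of size ≥ k; block sizes are [3, 1].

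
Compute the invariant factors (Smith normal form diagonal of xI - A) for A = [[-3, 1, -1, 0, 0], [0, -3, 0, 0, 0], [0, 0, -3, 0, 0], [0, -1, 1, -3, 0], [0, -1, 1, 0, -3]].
The Jordan structure of A has elementary divisors (x + 3)^2, (x + 3), (x + 3), (x + 3). Arranging the block sizes at each eigenvalue in decreasing order and taking row products gives the invariant factors.

Invariant factors (smallest first, each dividing the next): x + 3, x + 3, x + 3, (x + 3)^2.

Check: the last factor (x + 3)^2 is the minimal polynomial, and the product (x + 3)^5 is the characteristic polynomial.

x + 3, x + 3, x + 3, (x + 3)^2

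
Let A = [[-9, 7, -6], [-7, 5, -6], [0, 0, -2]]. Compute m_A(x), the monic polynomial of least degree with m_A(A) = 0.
The characteristic polynomial factors as (x + 2)^3. The minimal polynomial is ∏(x - λ)^{k_λ} where k_λ is the size of the largest Jordan block at λ.

For λ = -2: rank(A + 2I) = 1, and the largest Jordan block has size 2 (the smallest k with rank((A + 2I)^k) = rank((A + 2I)^(k+1))).

So m_A(x) = (x + 2)^2.

m_A(x) = (x + 2)^2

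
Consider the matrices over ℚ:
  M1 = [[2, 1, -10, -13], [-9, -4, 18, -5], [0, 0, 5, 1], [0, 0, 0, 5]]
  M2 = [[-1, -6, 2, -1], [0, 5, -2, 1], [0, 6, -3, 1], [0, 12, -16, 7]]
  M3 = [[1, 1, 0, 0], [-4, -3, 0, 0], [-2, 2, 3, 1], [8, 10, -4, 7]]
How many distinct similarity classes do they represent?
2 classes: {M1, M3}, {M2}

Characteristic polynomials: χ_{M1} = (x - 5)^2(x + 1)^2, χ_{M2} = (x - 5)^2(x + 1)^2, χ_{M3} = (x - 5)^2(x + 1)^2.

{M1, M3}: invariant factors (x - 5)^2(x + 1)^2.

{M2}: invariant factors x + 1, (x - 5)^2(x + 1).

Matrices are similar if and only if their invariant-factor lists agree; the partition into similarity classes is {M1, M3}, {M2}.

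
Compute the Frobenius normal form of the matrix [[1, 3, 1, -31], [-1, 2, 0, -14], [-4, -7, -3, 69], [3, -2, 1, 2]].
R = [[0, 0, 0, -10], [1, 0, 0, -3], [0, 1, 0, 4], [0, 0, 1, 2]]

The invariant factors of A (the non-unit diagonal entries of the Smith normal form of xI - A over ℚ[x]) are (x - 2)(x^3 - 4x - 5), each dividing the next. The characteristic polynomial is their product, (x - 2)(x^3 - 4x - 5).

The rational canonical form is the block-diagonal matrix of companion matrices C(f_i):
R = [[0, 0, 0, -10], [1, 0, 0, -3], [0, 1, 0, 4], [0, 0, 1, 2]].

Note the characteristic polynomial does not split into linear factors over ℚ, so A has no Jordan form over ℚ; the rational canonical form exists over any field.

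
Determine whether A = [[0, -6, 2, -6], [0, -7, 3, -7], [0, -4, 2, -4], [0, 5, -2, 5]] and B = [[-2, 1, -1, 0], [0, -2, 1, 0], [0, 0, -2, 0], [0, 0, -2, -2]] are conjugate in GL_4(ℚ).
No.

trace(A) = 0 but trace(B) = -8. The trace is a similarity invariant, so A and B are not similar.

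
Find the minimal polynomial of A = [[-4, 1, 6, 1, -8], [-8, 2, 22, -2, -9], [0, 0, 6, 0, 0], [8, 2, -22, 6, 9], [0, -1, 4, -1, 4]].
The characteristic polynomial factors as (x - 6)(x - 4)^3(x + 4). The minimal polynomial is ∏(x - λ)^{k_λ} where k_λ is the size of the largest Jordan block at λ.

For λ = -4: rank(A + 4I) = 4, and the largest Jordan block has size 1 (the smallest k with rank((A + 4I)^k) = rank((A + 4I)^(k+1))).
For λ = 4: rank(A - 4I) = 4, and the largest Jordan block has size 3 (the smallest k with rank((A - 4I)^k) = rank((A - 4I)^(k+1))).
For λ = 6: rank(A - 6I) = 4, and the largest Jordan block has size 1 (the smallest k with rank((A - 6I)^k) = rank((A - 6I)^(k+1))).

So m_A(x) = (x - 6)(x - 4)^3(x + 4).

m_A(x) = (x - 6)(x - 4)^3(x + 4)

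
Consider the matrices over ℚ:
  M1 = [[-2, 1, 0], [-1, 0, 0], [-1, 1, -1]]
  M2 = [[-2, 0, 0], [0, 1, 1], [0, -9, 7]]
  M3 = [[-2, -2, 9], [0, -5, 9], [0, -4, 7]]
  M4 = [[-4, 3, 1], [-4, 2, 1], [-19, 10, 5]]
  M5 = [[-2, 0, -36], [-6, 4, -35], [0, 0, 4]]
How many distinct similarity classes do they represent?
Characteristic polynomials: χ_{M1} = (x + 1)^3, χ_{M2} = (x - 4)^2(x + 2), χ_{M3} = (x - 1)^2(x + 2), χ_{M4} = (x - 1)^3, χ_{M5} = (x - 4)^2(x + 2).

{M1}: invariant factors x + 1, (x + 1)^2.

{M2, M5}: invariant factors (x - 4)^2(x + 2).

{M3}: invariant factors (x - 1)^2(x + 2).

{M4}: invariant factors (x - 1)^3.

Matrices are similar if and only if their invariant-factor lists agree; the partition into similarity classes is {M1}, {M2, M5}, {M3}, {M4}.

4 classes: {M1}, {M2, M5}, {M3}, {M4}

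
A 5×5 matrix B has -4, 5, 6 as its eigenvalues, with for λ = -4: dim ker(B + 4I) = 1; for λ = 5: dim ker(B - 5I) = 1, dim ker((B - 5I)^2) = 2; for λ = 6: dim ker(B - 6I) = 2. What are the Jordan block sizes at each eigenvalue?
λ = -4: successive nullity increments [1] count blocks of size ≥ k; block sizes are [1].
λ = 5: successive nullity increments [1, 1] count blocks of size ≥ k; block sizes are [2].
λ = 6: successive nullity increments [2] count blocks of size ≥ k; block sizes are [1, 1].

Jordan blocks: (-4, 1), (5, 2), (6, 1), (6, 1)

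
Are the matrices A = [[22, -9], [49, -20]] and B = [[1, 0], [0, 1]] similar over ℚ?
Both have characteristic polynomial (x - 1)^2, but the minimal polynomial of A is (x - 1)^2 while the minimal polynomial of B is x - 1. The minimal polynomial is a similarity invariant, so A and B are not similar.

No.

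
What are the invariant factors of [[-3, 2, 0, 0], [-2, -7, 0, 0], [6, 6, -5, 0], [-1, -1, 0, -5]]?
The Jordan structure of A has elementary divisors (x + 5)^2, (x + 5), (x + 5). Arranging the block sizes at each eigenvalue in decreasing order and taking row products gives the invariant factors.

Invariant factors (smallest first, each dividing the next): x + 5, x + 5, (x + 5)^2.

Check: the last factor (x + 5)^2 is the minimal polynomial, and the product (x + 5)^4 is the characteristic polynomial.

x + 5, x + 5, (x + 5)^2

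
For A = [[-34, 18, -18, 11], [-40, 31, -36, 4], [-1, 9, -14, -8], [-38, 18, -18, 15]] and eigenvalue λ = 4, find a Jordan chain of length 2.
We seek v_1 ∈ ker((A - 4I)^2) \ ker(A - 4I), then set v_{i+1} = (A - 4I) v_i.

One such chain is v_1 = [[3, 4, 0, 4]]^T, v_2 = [[2, 4, 1, 2]]^T. Check: (A - 4I) v_2 = [[0, 0, 0, 0]]^T = 0.

v_1 = [[3, 4, 0, 4]]^T, v_2 = [[2, 4, 1, 2]]^T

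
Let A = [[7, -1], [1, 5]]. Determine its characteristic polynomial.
χ_A(x) = (x - 6)^2

xI - A = [[x - 7, 1], [-1, x - 5]].

Expanding det(xI - A) along the first row:
det(xI - A) = + (x - 7)·det([[x - 5]]) - (1)·det([[-1]]).

Evaluating gives χ_A(x) = x^2 - 12x + 36 = (x - 6)^2.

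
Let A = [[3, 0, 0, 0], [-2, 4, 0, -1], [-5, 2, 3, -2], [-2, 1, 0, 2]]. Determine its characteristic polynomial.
χ_A(x) = (x - 3)^4

xI - A = [[x - 3, 0, 0, 0], [2, x - 4, 0, 1], [5, -2, x - 3, 2], [2, -1, 0, x - 2]].

Expanding det(xI - A) along the first row:
det(xI - A) = + (x - 3)·det([[x - 4, 0, 1], [-2, x - 3, 2], [-1, 0, x - 2]]) - (0)·det([[2, 0, 1], [5, x - 3, 2], [2, 0, x - 2]]) + (0)·det([[2, x - 4, 1], [5, -2, 2], [2, -1, x - 2]]) - (0)·det([[2, x - 4, 0], [5, -2, x - 3], [2, -1, 0]]).

Evaluating gives χ_A(x) = x^4 - 12x^3 + 54x^2 - 108x + 81 = (x - 3)^4.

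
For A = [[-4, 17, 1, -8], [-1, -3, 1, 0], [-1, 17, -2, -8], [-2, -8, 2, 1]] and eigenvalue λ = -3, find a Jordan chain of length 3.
v_1 = [[0, 0, 1, 0]]^T, v_2 = [[1, 1, 1, 2]]^T, v_3 = [[1, 0, 1, 0]]^T

We seek v_1 ∈ ker((A + 3I)^3) \ ker((A + 3I)^2), then set v_{i+1} = (A + 3I) v_i.

One such chain is v_1 = [[0, 0, 1, 0]]^T, v_2 = [[1, 1, 1, 2]]^T, v_3 = [[1, 0, 1, 0]]^T. Check: (A + 3I) v_3 = [[0, 0, 0, 0]]^T = 0.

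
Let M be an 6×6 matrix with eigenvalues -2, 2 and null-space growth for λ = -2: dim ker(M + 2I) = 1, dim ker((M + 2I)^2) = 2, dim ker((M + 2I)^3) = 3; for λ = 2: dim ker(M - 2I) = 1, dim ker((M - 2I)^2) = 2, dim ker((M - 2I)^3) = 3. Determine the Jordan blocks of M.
λ = -2: successive nullity increments [1, 1, 1] count blocks of size ≥ k; block sizes are [3].
λ = 2: successive nullity increments [1, 1, 1] count blocks of size ≥ k; block sizes are [3].

Jordan blocks: (-2, 3), (2, 3)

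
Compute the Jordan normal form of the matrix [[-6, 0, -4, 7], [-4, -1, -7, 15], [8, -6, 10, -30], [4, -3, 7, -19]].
The characteristic polynomial is det(xI - A) = (x + 4)^4, so the eigenvalues are -4 (algebraic multiplicity 4).

For λ = -4: rank(A + 4I) = 2, rank((A + 4I)^2) = 1, rank((A + 4I)^3) = 0. The eigenspace has dimension 4 - 2 = 2, so there are 2 Jordan blocks; the rank sequence gives block sizes [3, 1].

Assembling the blocks gives the Jordan form J above.

J = [[-4, 1, 0, 0], [0, -4, 1, 0], [0, 0, -4, 0], [0, 0, 0, -4]]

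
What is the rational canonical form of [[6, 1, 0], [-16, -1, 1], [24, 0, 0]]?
The invariant factors of A (the non-unit diagonal entries of the Smith normal form of xI - A over ℚ[x]) are (x - 4)(x^2 - x + 6), each dividing the next. The characteristic polynomial is their product, (x - 4)(x^2 - x + 6).

The rational canonical form is the block-diagonal matrix of companion matrices C(f_i):
R = [[0, 0, 24], [1, 0, -10], [0, 1, 5]].

Note the characteristic polynomial does not split into linear factors over ℚ, so A has no Jordan form over ℚ; the rational canonical form exists over any field.

R = [[0, 0, 24], [1, 0, -10], [0, 1, 5]]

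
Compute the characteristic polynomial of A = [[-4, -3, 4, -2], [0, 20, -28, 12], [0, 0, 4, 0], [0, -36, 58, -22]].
χ_A(x) = (x - 4)(x - 2)(x + 4)^2

xI - A = [[x + 4, 3, -4, 2], [0, x - 20, 28, -12], [0, 0, x - 4, 0], [0, 36, -58, x + 22]].

Expanding det(xI - A) along the first row:
det(xI - A) = + (x + 4)·det([[x - 20, 28, -12], [0, x - 4, 0], [36, -58, x + 22]]) - (3)·det([[0, 28, -12], [0, x - 4, 0], [0, -58, x + 22]]) + (-4)·det([[0, x - 20, -12], [0, 0, 0], [0, 36, x + 22]]) - (2)·det([[0, x - 20, 28], [0, 0, x - 4], [0, 36, -58]]).

Evaluating gives χ_A(x) = x^4 + 2x^3 - 24x^2 - 32x + 128 = (x - 4)(x - 2)(x + 4)^2.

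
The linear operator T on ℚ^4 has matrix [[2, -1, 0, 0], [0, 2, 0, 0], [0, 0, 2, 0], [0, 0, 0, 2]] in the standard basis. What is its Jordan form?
The characteristic polynomial is det(xI - A) = (x - 2)^4, so the eigenvalues are 2 (algebraic multiplicity 4).

For λ = 2: rank(A - 2I) = 1, rank((A - 2I)^2) = 0. The eigenspace has dimension 4 - 1 = 3, so there are 3 Jordan blocks; the rank sequence gives block sizes [2, 1, 1].

Assembling the blocks gives the Jordan form J above.

J = [[2, 1, 0, 0], [0, 2, 0, 0], [0, 0, 2, 0], [0, 0, 0, 2]]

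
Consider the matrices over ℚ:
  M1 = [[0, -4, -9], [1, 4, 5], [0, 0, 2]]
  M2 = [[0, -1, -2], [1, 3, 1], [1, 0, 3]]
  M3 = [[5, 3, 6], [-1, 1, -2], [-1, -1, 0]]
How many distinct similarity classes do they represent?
2 classes: {M1, M2}, {M3}

Characteristic polynomials: χ_{M1} = (x - 2)^3, χ_{M2} = (x - 2)^3, χ_{M3} = (x - 2)^3.

{M1, M2}: invariant factors (x - 2)^3.

{M3}: invariant factors x - 2, (x - 2)^2.

Matrices are similar if and only if their invariant-factor lists agree; the partition into similarity classes is {M1, M2}, {M3}.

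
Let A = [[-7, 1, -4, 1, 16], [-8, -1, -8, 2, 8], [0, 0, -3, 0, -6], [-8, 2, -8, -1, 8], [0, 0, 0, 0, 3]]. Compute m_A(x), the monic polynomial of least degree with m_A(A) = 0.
m_A(x) = (x - 3)(x + 3)^2

The characteristic polynomial factors as (x - 3)(x + 3)^4. The minimal polynomial is ∏(x - λ)^{k_λ} where k_λ is the size of the largest Jordan block at λ.

For λ = -3: rank(A + 3I) = 2, and the largest Jordan block has size 2 (the smallest k with rank((A + 3I)^k) = rank((A + 3I)^(k+1))).
For λ = 3: rank(A - 3I) = 4, and the largest Jordan block has size 1 (the smallest k with rank((A - 3I)^k) = rank((A - 3I)^(k+1))).

So m_A(x) = (x - 3)(x + 3)^2.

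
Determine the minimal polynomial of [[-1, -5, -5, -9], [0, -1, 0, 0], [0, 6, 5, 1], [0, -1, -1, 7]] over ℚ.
m_A(x) = (x - 6)^2(x + 1)

The characteristic polynomial factors as (x - 6)^2(x + 1)^2. The minimal polynomial is ∏(x - λ)^{k_λ} where k_λ is the size of the largest Jordan block at λ.

For λ = -1: rank(A + I) = 2, and the largest Jordan block has size 1 (the smallest k with rank((A + I)^k) = rank((A + I)^(k+1))).
For λ = 6: rank(A - 6I) = 3, and the largest Jordan block has size 2 (the smallest k with rank((A - 6I)^k) = rank((A - 6I)^(k+1))).

So m_A(x) = (x - 6)^2(x + 1).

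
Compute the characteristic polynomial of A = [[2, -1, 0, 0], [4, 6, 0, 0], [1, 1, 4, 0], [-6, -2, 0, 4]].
xI - A = [[x - 2, 1, 0, 0], [-4, x - 6, 0, 0], [-1, -1, x - 4, 0], [6, 2, 0, x - 4]].

Expanding det(xI - A) along the first row:
det(xI - A) = + (x - 2)·det([[x - 6, 0, 0], [-1, x - 4, 0], [2, 0, x - 4]]) - (1)·det([[-4, 0, 0], [-1, x - 4, 0], [6, 0, x - 4]]) + (0)·det([[-4, x - 6, 0], [-1, -1, 0], [6, 2, x - 4]]) - (0)·det([[-4, x - 6, 0], [-1, -1, x - 4], [6, 2, 0]]).

Evaluating gives χ_A(x) = x^4 - 16x^3 + 96x^2 - 256x + 256 = (x - 4)^4.

χ_A(x) = (x - 4)^4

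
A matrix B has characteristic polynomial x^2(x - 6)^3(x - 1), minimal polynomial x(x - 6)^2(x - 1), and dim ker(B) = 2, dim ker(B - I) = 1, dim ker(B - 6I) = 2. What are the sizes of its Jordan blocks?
Jordan blocks: (0, 1), (0, 1), (1, 1), (6, 2), (6, 1)

λ = 0: algebraic multiplicity 2 (exponent in χ_B), largest block size 1 (exponent in m_B), 2 blocks (geometric multiplicity). These force block sizes [1, 1].
λ = 1: algebraic multiplicity 1 (exponent in χ_B), largest block size 1 (exponent in m_B), 1 block (geometric multiplicity). This forces block sizes [1].
λ = 6: algebraic multiplicity 3 (exponent in χ_B), largest block size 2 (exponent in m_B), 2 blocks (geometric multiplicity). These force block sizes [2, 1].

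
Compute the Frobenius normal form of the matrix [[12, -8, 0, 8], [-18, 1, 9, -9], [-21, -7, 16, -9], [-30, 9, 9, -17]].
The invariant factors of A (the non-unit diagonal entries of the Smith normal form of xI - A over ℚ[x]) are x - 4, x(x - 4)^2, each dividing the next. The characteristic polynomial is their product, x(x - 4)^3.

The rational canonical form is the block-diagonal matrix of companion matrices C(f_i):
R = [[4, 0, 0, 0], [0, 0, 0, 0], [0, 1, 0, -16], [0, 0, 1, 8]].

R = [[4, 0, 0, 0], [0, 0, 0, 0], [0, 1, 0, -16], [0, 0, 1, 8]]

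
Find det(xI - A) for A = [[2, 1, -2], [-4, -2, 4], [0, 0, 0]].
xI - A = [[x - 2, -1, 2], [4, x + 2, -4], [0, 0, x]].

Expanding det(xI - A) along the first row:
det(xI - A) = + (x - 2)·det([[x + 2, -4], [0, x]]) - (-1)·det([[4, -4], [0, x]]) + (2)·det([[4, x + 2], [0, 0]]).

Evaluating gives χ_A(x) = x^3.

χ_A(x) = x^3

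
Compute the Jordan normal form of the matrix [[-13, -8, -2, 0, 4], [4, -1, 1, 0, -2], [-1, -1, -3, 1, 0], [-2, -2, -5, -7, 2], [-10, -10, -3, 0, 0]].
J = [[-5, 1, 0, 0, 0], [0, -5, 1, 0, 0], [0, 0, -5, 0, 0], [0, 0, 0, -5, 0], [0, 0, 0, 0, -4]]

The characteristic polynomial is det(xI - A) = (x + 4)(x + 5)^4, so the eigenvalues are -5 (algebraic multiplicity 4), -4 (algebraic multiplicity 1).

For λ = -5: rank(A + 5I) = 3, rank((A + 5I)^2) = 2, rank((A + 5I)^3) = 1. The eigenspace has dimension 5 - 3 = 2, so there are 2 Jordan blocks; the rank sequence gives block sizes [3, 1].

For λ = -4: algebraic multiplicity 1 gives one 1×1 block.

Assembling the blocks gives the Jordan form J above.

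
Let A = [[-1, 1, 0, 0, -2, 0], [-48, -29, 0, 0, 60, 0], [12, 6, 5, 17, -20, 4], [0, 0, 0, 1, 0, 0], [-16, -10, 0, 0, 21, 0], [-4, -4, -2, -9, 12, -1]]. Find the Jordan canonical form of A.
J = [[-5, 1, 0, 0, 0, 0], [0, -5, 0, 0, 0, 0], [0, 0, 1, 1, 0, 0], [0, 0, 0, 1, 0, 0], [0, 0, 0, 0, 1, 0], [0, 0, 0, 0, 0, 3]]

The characteristic polynomial is det(xI - A) = (x - 3)(x - 1)^3(x + 5)^2, so the eigenvalues are -5 (algebraic multiplicity 2), 1 (algebraic multiplicity 3), 3 (algebraic multiplicity 1).

For λ = -5: rank(A + 5I) = 5, rank((A + 5I)^2) = 4. The eigenspace has dimension 6 - 5 = 1, so there is 1 Jordan block; the rank sequence gives block sizes [2].

For λ = 1: rank(A - I) = 4, rank((A - I)^2) = 3. The eigenspace has dimension 6 - 4 = 2, so there are 2 Jordan blocks; the rank sequence gives block sizes [2, 1].

For λ = 3: algebraic multiplicity 1 gives one 1×1 block.

Assembling the blocks gives the Jordan form J above.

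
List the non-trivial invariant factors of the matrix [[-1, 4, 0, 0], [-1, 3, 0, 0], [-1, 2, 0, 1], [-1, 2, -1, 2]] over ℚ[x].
(x - 1)^2, (x - 1)^2

The Jordan structure of A has elementary divisors (x - 1)^2, (x - 1)^2. Arranging the block sizes at each eigenvalue in decreasing order and taking row products gives the invariant factors.

Invariant factors (smallest first, each dividing the next): (x - 1)^2, (x - 1)^2.

Check: the last factor (x - 1)^2 is the minimal polynomial, and the product (x - 1)^4 is the characteristic polynomial.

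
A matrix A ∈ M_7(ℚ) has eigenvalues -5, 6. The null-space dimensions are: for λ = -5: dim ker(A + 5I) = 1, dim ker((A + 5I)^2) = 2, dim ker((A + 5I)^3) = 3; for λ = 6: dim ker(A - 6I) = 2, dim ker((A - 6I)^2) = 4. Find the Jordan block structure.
Jordan blocks: (-5, 3), (6, 2), (6, 2)

λ = -5: successive nullity increments [1, 1, 1] count blocks of size ≥ k; block sizes are [3].
λ = 6: successive nullity increments [2, 2] count blocks of size ≥ k; block sizes are [2, 2].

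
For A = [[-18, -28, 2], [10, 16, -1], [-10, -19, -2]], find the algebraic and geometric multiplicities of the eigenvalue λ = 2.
The characteristic polynomial is (x - 2)(x + 3)^2, so the factor x - 2 appears with exponent 1: the algebraic multiplicity is 1.

rank(A - 2I) = 2, so the eigenspace has dimension 3 - 2 = 1: the geometric multiplicity is 1.

algebraic multiplicity 1, geometric multiplicity 1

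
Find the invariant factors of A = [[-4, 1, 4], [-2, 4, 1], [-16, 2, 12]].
(x - 4)^3

The Jordan structure of A has elementary divisors (x - 4)^3. Arranging the block sizes at each eigenvalue in decreasing order and taking row products gives the invariant factors.

Invariant factors (smallest first, each dividing the next): (x - 4)^3.

Check: the last factor (x - 4)^3 is the minimal polynomial, and the product (x - 4)^3 is the characteristic polynomial.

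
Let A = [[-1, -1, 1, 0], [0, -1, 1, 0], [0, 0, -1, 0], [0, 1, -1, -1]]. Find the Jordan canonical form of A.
The characteristic polynomial is det(xI - A) = (x + 1)^4, so the eigenvalues are -1 (algebraic multiplicity 4).

For λ = -1: rank(A + I) = 2, rank((A + I)^2) = 1, rank((A + I)^3) = 0. The eigenspace has dimension 4 - 2 = 2, so there are 2 Jordan blocks; the rank sequence gives block sizes [3, 1].

Assembling the blocks gives the Jordan form J above.

J = [[-1, 1, 0, 0], [0, -1, 1, 0], [0, 0, -1, 0], [0, 0, 0, -1]]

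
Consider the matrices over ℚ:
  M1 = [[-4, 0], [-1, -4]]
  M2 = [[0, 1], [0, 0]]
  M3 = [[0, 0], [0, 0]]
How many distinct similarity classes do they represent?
Characteristic polynomials: χ_{M1} = (x + 4)^2, χ_{M2} = x^2, χ_{M3} = x^2.

{M1}: invariant factors (x + 4)^2.

{M2}: invariant factors x^2.

{M3}: invariant factors x, x.

Matrices are similar if and only if their invariant-factor lists agree; the partition into similarity classes is {M1}, {M2}, {M3}.

3 classes: {M1}, {M2}, {M3}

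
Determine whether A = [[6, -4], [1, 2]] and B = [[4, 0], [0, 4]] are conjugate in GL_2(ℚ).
No.

Both have characteristic polynomial (x - 4)^2, but the minimal polynomial of A is (x - 4)^2 while the minimal polynomial of B is x - 4. The minimal polynomial is a similarity invariant, so A and B are not similar.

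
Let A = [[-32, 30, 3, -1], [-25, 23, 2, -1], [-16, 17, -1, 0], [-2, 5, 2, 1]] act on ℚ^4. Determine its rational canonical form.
The invariant factors of A (the non-unit diagonal entries of the Smith normal form of xI - A over ℚ[x]) are (x + 1)(x + 4)(x^2 + 4x + 6), each dividing the next. The characteristic polynomial is their product, (x + 1)(x + 4)(x^2 + 4x + 6).

The rational canonical form is the block-diagonal matrix of companion matrices C(f_i):
R = [[0, 0, 0, -24], [1, 0, 0, -46], [0, 1, 0, -30], [0, 0, 1, -9]].

Note the characteristic polynomial does not split into linear factors over ℚ, so A has no Jordan form over ℚ; the rational canonical form exists over any field.

R = [[0, 0, 0, -24], [1, 0, 0, -46], [0, 1, 0, -30], [0, 0, 1, -9]]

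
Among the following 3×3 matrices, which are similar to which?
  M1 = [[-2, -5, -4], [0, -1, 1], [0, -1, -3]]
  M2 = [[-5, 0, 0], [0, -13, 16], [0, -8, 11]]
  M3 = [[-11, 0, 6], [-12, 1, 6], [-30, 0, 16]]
Characteristic polynomials: χ_{M1} = (x + 2)^3, χ_{M2} = (x - 3)(x + 5)^2, χ_{M3} = (x - 4)(x - 1)^2.

{M1}: invariant factors (x + 2)^3.

{M2}: invariant factors x + 5, (x - 3)(x + 5).

{M3}: invariant factors x - 1, (x - 4)(x - 1).

Matrices are similar if and only if their invariant-factor lists agree; the partition into similarity classes is {M1}, {M2}, {M3}.

3 classes: {M1}, {M2}, {M3}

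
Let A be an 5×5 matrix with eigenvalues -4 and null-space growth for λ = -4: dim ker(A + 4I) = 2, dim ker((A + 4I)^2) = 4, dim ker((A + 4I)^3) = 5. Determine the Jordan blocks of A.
λ = -4: successive nullity increments [2, 2, 1] count blocks of size ≥ k; block sizes are [3, 2].

Jordan blocks: (-4, 3), (-4, 2)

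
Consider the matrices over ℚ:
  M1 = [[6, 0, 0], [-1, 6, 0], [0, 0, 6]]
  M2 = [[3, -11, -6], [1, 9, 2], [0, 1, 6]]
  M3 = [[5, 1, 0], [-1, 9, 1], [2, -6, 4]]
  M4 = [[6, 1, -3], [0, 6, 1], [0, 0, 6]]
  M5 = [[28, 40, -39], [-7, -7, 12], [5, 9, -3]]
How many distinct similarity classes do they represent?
2 classes: {M1}, {M2, M3, M4, M5}

Characteristic polynomials: χ_{M1} = (x - 6)^3, χ_{M2} = (x - 6)^3, χ_{M3} = (x - 6)^3, χ_{M4} = (x - 6)^3, χ_{M5} = (x - 6)^3.

{M1}: invariant factors x - 6, (x - 6)^2.

{M2, M3, M4, M5}: invariant factors (x - 6)^3.

Matrices are similar if and only if their invariant-factor lists agree; the partition into similarity classes is {M1}, {M2, M3, M4, M5}.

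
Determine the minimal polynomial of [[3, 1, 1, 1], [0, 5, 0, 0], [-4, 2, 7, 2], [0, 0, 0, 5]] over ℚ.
The characteristic polynomial factors as (x - 5)^4. The minimal polynomial is ∏(x - λ)^{k_λ} where k_λ is the size of the largest Jordan block at λ.

For λ = 5: rank(A - 5I) = 1, and the largest Jordan block has size 2 (the smallest k with rank((A - 5I)^k) = rank((A - 5I)^(k+1))).

So m_A(x) = (x - 5)^2.

m_A(x) = (x - 5)^2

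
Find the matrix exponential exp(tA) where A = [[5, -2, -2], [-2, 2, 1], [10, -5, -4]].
A has Jordan form J = [[1, 1, 0], [0, 1, 0], [0, 0, 1]] with A = PJP^{-1}, so e^{tA} = P e^{tJ} P^{-1}.

For a Jordan block J_k(λ), e^{tJ_k(λ)} = e^{λt} · (I + tN + t^2 N^2/2! + ... + t^{k-1} N^{k-1}/(k-1)!) where N is the nilpotent superdiagonal part.

Assembling the blocks and conjugating back gives the entries of e^{tA} as shown above.

e^{tA} = [[(4*t + 1)*e^{t}, -2*t*e^{t}, -2*t*e^{t}], [-2*t*e^{t}, (t + 1)*e^{t}, t*e^{t}], [10*t*e^{t}, -5*t*e^{t}, (1 - 5*t)*e^{t}]]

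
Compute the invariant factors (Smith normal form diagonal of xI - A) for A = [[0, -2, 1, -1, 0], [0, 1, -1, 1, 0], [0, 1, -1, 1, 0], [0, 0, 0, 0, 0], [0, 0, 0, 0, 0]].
The Jordan structure of A has elementary divisors x^3, x, x. Arranging the block sizes at each eigenvalue in decreasing order and taking row products gives the invariant factors.

Invariant factors (smallest first, each dividing the next): x, x, x^3.

Check: the last factor x^3 is the minimal polynomial, and the product x^5 is the characteristic polynomial.

x, x, x^3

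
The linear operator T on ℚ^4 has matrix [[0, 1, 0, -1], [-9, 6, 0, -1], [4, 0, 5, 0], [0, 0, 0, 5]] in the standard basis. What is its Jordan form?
The characteristic polynomial is det(xI - A) = (x - 5)^2(x - 3)^2, so the eigenvalues are 3 (algebraic multiplicity 2), 5 (algebraic multiplicity 2).

For λ = 3: rank(A - 3I) = 3, rank((A - 3I)^2) = 2. The eigenspace has dimension 4 - 3 = 1, so there is 1 Jordan block; the rank sequence gives block sizes [2].

For λ = 5: rank(A - 5I) = 2. The eigenspace has dimension 4 - 2 = 2, so there are 2 Jordan blocks; the rank sequence gives block sizes [1, 1].

Assembling the blocks gives the Jordan form J above.

J = [[3, 1, 0, 0], [0, 3, 0, 0], [0, 0, 5, 0], [0, 0, 0, 5]]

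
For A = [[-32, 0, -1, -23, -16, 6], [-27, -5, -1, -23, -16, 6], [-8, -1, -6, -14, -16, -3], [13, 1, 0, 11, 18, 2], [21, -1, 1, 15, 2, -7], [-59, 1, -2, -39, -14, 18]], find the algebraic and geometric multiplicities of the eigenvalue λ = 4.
The characteristic polynomial is (x - 4)^2(x + 5)^4, so the factor x - 4 appears with exponent 2: the algebraic multiplicity is 2.

rank(A - 4I) = 5, so the eigenspace has dimension 6 - 5 = 1: the geometric multiplicity is 1.

Since 1 < 2, A is not diagonalizable.

algebraic multiplicity 2, geometric multiplicity 1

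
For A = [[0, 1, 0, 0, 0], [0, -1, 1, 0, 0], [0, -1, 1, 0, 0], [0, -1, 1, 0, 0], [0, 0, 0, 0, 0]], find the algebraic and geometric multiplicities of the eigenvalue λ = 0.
The characteristic polynomial is x^5, so the factor x appears with exponent 5: the algebraic multiplicity is 5.

rank(A) = 2, so the eigenspace has dimension 5 - 2 = 3: the geometric multiplicity is 3.

Since 3 < 5, A is not diagonalizable.

algebraic multiplicity 5, geometric multiplicity 3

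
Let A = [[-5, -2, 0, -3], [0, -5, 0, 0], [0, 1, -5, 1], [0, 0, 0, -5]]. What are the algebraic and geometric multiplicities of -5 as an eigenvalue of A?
algebraic multiplicity 4, geometric multiplicity 2

The characteristic polynomial is (x + 5)^4, so the factor x + 5 appears with exponent 4: the algebraic multiplicity is 4.

rank(A + 5I) = 2, so the eigenspace has dimension 4 - 2 = 2: the geometric multiplicity is 2.

Since 2 < 4, A is not diagonalizable.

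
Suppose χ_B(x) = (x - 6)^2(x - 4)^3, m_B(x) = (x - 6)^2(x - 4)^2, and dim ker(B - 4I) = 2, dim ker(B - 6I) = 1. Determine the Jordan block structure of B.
Jordan blocks: (4, 2), (4, 1), (6, 2)

λ = 4: algebraic multiplicity 3 (exponent in χ_B), largest block size 2 (exponent in m_B), 2 blocks (geometric multiplicity). These force block sizes [2, 1].
λ = 6: algebraic multiplicity 2 (exponent in χ_B), largest block size 2 (exponent in m_B), 1 block (geometric multiplicity). This forces block sizes [2].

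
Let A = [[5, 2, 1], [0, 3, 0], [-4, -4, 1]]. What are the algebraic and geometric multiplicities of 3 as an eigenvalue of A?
algebraic multiplicity 3, geometric multiplicity 2

The characteristic polynomial is (x - 3)^3, so the factor x - 3 appears with exponent 3: the algebraic multiplicity is 3.

rank(A - 3I) = 1, so the eigenspace has dimension 3 - 1 = 2: the geometric multiplicity is 2.

Since 2 < 3, A is not diagonalizable.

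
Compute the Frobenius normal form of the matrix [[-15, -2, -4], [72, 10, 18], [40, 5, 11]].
R = [[1, 0, 0], [0, 0, -4], [0, 1, 5]]

The invariant factors of A (the non-unit diagonal entries of the Smith normal form of xI - A over ℚ[x]) are x - 1, (x - 4)(x - 1), each dividing the next. The characteristic polynomial is their product, (x - 4)(x - 1)^2.

The rational canonical form is the block-diagonal matrix of companion matrices C(f_i):
R = [[1, 0, 0], [0, 0, -4], [0, 1, 5]].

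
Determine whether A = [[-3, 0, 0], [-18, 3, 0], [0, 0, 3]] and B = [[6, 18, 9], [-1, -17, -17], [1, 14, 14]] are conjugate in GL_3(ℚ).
No.

Both have characteristic polynomial (x - 3)^2(x + 3), but the minimal polynomial of A is (x - 3)(x + 3) while the minimal polynomial of B is (x - 3)^2(x + 3). The minimal polynomial is a similarity invariant, so A and B are not similar.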